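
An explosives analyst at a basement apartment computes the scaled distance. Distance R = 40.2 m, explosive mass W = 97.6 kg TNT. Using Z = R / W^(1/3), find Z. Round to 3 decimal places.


Scaled distance calculation:
W^(1/3) = 97.6^(1/3) = 4.604155
Z = R / W^(1/3) = 40.2 / 4.604155
Z = 8.731 m/kg^(1/3)

8.731


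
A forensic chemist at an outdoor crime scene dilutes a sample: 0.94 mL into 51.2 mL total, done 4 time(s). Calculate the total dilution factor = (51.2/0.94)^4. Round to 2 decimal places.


Dilution factor calculation:
Single dilution = V_total / V_sample = 51.2 / 0.94 ≈ 54.468085
Number of dilutions = 4
Total DF = (51.2 / 0.94)^4 (full precision, rounded at the end) = 8801737.85

8801737.85


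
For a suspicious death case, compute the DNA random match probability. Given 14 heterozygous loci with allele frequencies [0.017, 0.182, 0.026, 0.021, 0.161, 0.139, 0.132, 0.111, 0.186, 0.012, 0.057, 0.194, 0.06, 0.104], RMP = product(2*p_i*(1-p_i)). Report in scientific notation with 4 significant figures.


Computing RMP for 14 loci:
Locus 1: 2 * 0.017 * 0.983 = 0.033422
Locus 2: 2 * 0.182 * 0.818 = 0.297752
Locus 3: 2 * 0.026 * 0.974 = 0.050648
Locus 4: 2 * 0.021 * 0.979 = 0.041118
Locus 5: 2 * 0.161 * 0.839 = 0.270158
Locus 6: 2 * 0.139 * 0.861 = 0.239358
Locus 7: 2 * 0.132 * 0.868 = 0.229152
Locus 8: 2 * 0.111 * 0.889 = 0.197358
Locus 9: 2 * 0.186 * 0.814 = 0.302808
Locus 10: 2 * 0.012 * 0.988 = 0.023712
Locus 11: 2 * 0.057 * 0.943 = 0.107502
Locus 12: 2 * 0.194 * 0.806 = 0.312728
Locus 13: 2 * 0.06 * 0.94 = 0.1128
Locus 14: 2 * 0.104 * 0.896 = 0.186368
RMP = 3.076e-13

3.076e-13


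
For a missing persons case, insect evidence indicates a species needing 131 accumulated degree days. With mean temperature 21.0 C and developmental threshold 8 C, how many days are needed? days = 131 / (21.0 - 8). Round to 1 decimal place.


Insect development time:
Effective temperature = avg_temp - T_base = 21.0 - 8 = 13.0 C
Days = ADD / effective_temp = 131 / 13.0 = 10.1 days

10.1


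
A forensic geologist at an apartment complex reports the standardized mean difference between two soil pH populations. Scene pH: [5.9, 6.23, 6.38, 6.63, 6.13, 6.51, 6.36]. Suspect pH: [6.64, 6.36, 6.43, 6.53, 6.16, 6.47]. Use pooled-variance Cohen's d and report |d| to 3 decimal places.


Pooled-variance Cohen's d for soil pH comparison:
Scene mean = 44.14 / 7 = 6.305714
Suspect mean = 38.59 / 6 = 6.431667
Scene sample variance s_s^2 = 0.059429
Suspect sample variance s_c^2 = 0.026697
Pooled variance = ((n_s-1)*s_s^2 + (n_c-1)*s_c^2) / (n_s + n_c - 2) = 0.04455
Pooled SD = sqrt(0.04455) = 0.211069
Mean difference = -0.125952
|d| = |-0.125952| / 0.211069 = 0.597

0.597


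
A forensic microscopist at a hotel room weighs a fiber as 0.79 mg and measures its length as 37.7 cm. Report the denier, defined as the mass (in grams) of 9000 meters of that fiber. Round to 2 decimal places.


Denier calculation:
Mass in grams = 0.79 mg / 1000 = 0.00079 g
Length in meters = 37.7 cm / 100 = 0.377 m
Linear density = mass / length = 0.00079 / 0.377 = 0.00209549 g/m
Denier = (g/m) * 9000 = 0.00209549 * 9000 = 18.86

18.86


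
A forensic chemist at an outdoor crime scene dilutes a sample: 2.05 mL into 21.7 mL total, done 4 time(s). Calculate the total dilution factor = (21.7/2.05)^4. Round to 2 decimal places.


Dilution factor calculation:
Single dilution = V_total / V_sample = 21.7 / 2.05 ≈ 10.585366
Number of dilutions = 4
Total DF = (21.7 / 2.05)^4 (full precision, rounded at the end) = 12555.20

12555.20


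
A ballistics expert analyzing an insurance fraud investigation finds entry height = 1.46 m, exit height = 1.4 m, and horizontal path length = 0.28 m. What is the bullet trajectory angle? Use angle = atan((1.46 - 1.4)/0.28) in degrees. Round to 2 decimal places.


Bullet trajectory angle:
Height difference = 1.46 - 1.4 = 0.06 m
angle = atan(0.06 / 0.28)
angle = atan(0.214286)
angle = 12.09 degrees

12.09


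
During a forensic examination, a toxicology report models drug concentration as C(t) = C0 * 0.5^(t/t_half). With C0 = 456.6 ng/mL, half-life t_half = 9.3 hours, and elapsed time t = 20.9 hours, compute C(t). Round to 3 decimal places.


Drug concentration decay:
Number of half-lives = t / t_half = 20.9 / 9.3 = 2.247312
Decay factor = 0.5^2.247312 = 0.21061615
C(t) = 456.6 * 0.21061615 = 96.167 ng/mL

96.167


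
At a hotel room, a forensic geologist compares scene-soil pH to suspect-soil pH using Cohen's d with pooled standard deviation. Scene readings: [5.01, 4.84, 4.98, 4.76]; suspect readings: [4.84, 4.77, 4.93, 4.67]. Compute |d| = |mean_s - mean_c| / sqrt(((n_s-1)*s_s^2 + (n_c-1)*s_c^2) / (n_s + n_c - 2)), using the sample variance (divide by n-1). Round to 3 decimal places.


Pooled-variance Cohen's d for soil pH comparison:
Scene mean = 19.59 / 4 = 4.8975
Suspect mean = 19.21 / 4 = 4.8025
Scene sample variance s_s^2 = 0.013892
Suspect sample variance s_c^2 = 0.012092
Pooled variance = ((n_s-1)*s_s^2 + (n_c-1)*s_c^2) / (n_s + n_c - 2) = 0.012992
Pooled SD = sqrt(0.012992) = 0.113982
Mean difference = 0.095
|d| = |0.095| / 0.113982 = 0.833

0.833


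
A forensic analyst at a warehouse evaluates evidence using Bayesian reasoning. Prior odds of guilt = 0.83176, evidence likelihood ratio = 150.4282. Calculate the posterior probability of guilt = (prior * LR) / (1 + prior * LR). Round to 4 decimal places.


Bayesian evidence evaluation:
Posterior odds = prior_odds * LR = 0.83176 * 150.4282 = 125.1202
Posterior probability = posterior_odds / (1 + posterior_odds)
= 125.1202 / (1 + 125.1202)
= 125.1202 / 126.1202
= 0.9921

0.9921


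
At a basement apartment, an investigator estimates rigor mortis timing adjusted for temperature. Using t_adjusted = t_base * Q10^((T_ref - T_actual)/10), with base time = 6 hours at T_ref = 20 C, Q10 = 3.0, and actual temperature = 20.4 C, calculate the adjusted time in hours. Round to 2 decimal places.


Rigor mortis time adjustment:
Exponent = (T_ref - T_actual) / 10 = (20 - 20.4) / 10 = -0.04
Q10 factor = 3.0^-0.04 = 0.95701
t_adjusted = 6 * 0.95701 = 5.74 hours

5.74


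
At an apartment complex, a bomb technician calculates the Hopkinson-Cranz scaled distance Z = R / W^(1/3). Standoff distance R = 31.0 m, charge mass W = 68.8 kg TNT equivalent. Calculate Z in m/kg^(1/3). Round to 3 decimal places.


Scaled distance calculation:
W^(1/3) = 68.8^(1/3) = 4.097599
Z = R / W^(1/3) = 31.0 / 4.097599
Z = 7.565 m/kg^(1/3)

7.565


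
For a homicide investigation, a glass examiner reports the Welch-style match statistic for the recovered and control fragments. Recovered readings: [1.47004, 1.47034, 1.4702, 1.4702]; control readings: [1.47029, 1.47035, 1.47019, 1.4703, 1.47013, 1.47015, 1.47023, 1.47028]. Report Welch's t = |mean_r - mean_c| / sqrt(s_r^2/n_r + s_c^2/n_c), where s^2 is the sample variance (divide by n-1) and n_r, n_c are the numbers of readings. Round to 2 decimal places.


Welch's t-criterion for glass RI comparison:
Recovered mean = sum / n_r = 5.88078 / 4 = 1.470195
Control mean = sum / n_c = 11.76192 / 8 = 1.47024
Recovered sample variance s_r^2 = 1.50333e-08
Control sample variance s_c^2 = 6.08571e-09
Welch SE (unpooled) = sqrt(s_r^2/n_r + s_c^2/n_c) = sqrt(3.75833e-09 + 7.60714e-10) = sqrt(4.51904e-09) = 6.72238e-05
|mean_r - mean_c| = 4.5e-05
t = 4.5e-05 / 6.72238e-05 = 0.67

0.67


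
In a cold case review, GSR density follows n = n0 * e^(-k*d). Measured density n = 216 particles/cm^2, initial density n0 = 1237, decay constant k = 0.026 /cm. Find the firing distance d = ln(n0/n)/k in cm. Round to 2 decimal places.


GSR distance calculation:
n0/n = 1237 / 216 = 5.726852
ln(n0/n) = 1.745166
d = 1.745166 / 0.026 = 67.12 cm

67.12


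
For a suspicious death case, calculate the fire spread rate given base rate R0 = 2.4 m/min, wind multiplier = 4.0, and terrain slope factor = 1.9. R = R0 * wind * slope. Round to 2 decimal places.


Fire spread rate calculation:
R = R0 * wind_factor * slope_factor
= 2.4 * 4.0 * 1.9
= 9.6 * 1.9
= 18.24 m/min

18.24


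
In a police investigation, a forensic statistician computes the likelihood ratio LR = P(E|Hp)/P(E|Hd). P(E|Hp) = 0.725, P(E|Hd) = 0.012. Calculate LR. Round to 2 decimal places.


Likelihood ratio calculation:
LR = P(E|Hp) / P(E|Hd)
LR = 0.725 / 0.012
LR = 60.42

60.42


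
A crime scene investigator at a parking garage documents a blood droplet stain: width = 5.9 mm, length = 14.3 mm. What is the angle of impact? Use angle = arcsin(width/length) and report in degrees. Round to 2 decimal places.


Blood spatter impact angle calculation:
width / length = 5.9 / 14.3 = 0.412587
angle = arcsin(0.412587)
angle = 24.37 degrees

24.37


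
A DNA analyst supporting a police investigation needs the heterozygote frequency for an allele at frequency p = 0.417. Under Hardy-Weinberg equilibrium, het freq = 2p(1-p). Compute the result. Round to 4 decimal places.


Hardy-Weinberg heterozygote frequency:
q = 1 - p = 1 - 0.417 = 0.583
2pq = 2 * 0.417 * 0.583 = 0.4862

0.4862


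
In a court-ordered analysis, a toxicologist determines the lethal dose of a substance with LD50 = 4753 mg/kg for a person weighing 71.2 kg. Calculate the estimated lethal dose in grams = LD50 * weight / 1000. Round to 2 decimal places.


Lethal dose calculation:
Lethal dose = LD50 * body_weight / 1000
= 4753 * 71.2 / 1000
= 338413.6 / 1000
= 338.41 g

338.41


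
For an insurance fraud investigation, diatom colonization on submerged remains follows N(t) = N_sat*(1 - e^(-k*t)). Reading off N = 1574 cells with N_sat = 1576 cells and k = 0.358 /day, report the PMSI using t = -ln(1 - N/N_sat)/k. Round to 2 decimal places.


PMSI from diatom colonization curve:
N / N_sat = 1574 / 1576 = 0.998731
1 - N/N_sat = 0.001269
ln(1 - N/N_sat) = -6.669526
t = -ln(1 - N/N_sat) / k = -(-6.669526) / 0.358 = 18.63 days

18.63


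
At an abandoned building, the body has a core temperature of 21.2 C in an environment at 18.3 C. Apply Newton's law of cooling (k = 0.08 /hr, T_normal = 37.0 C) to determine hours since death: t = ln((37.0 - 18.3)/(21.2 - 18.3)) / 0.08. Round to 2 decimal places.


Using Newton's law of cooling:
t = ln((T_normal - T_ambient) / (T_body - T_ambient)) / k
T_normal - T_ambient = 18.7
T_body - T_ambient = 2.9
Ratio = 6.448276
ln(ratio) = 1.863813
t = 1.863813 / 0.08 = 23.30 hours

23.30


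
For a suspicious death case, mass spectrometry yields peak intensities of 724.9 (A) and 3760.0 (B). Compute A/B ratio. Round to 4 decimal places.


Spectral peak ratio:
Peak A = 724.9 counts
Peak B = 3760.0 counts
Ratio = 724.9 / 3760.0 = 0.1928

0.1928


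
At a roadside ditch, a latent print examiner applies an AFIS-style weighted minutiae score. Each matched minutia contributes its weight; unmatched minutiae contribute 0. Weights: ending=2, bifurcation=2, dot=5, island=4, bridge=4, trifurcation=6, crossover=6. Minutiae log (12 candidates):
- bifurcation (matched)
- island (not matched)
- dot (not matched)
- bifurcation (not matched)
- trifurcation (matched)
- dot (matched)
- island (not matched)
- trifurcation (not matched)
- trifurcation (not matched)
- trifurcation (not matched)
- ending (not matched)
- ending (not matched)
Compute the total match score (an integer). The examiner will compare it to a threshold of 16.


Weighted minutiae match score:
  bifurcation: matched, +2 (running total 2)
  island: not matched, +0
  dot: not matched, +0
  bifurcation: not matched, +0
  trifurcation: matched, +6 (running total 8)
  dot: matched, +5 (running total 13)
  island: not matched, +0
  trifurcation: not matched, +0
  trifurcation: not matched, +0
  trifurcation: not matched, +0
  ending: not matched, +0
  ending: not matched, +0
Total score = 13
Threshold = 16; verdict = inconclusive

13


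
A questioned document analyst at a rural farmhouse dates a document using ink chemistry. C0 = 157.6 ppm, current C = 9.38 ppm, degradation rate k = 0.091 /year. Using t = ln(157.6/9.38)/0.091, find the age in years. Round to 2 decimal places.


Document age estimation:
C0/C = 157.6 / 9.38 = 16.801706
ln(C0/C) = 2.82148
t = 2.82148 / 0.091 = 31.01 years

31.01


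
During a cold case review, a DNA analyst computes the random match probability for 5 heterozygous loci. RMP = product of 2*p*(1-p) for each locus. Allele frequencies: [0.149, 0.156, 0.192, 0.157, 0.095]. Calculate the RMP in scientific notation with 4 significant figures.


Computing RMP for 5 loci:
Locus 1: 2 * 0.149 * 0.851 = 0.253598
Locus 2: 2 * 0.156 * 0.844 = 0.263328
Locus 3: 2 * 0.192 * 0.808 = 0.310272
Locus 4: 2 * 0.157 * 0.843 = 0.264702
Locus 5: 2 * 0.095 * 0.905 = 0.17195
RMP = 9.431e-04

9.431e-04


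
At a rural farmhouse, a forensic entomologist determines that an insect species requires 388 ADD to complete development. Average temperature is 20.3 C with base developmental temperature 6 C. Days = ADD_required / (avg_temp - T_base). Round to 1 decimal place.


Insect development time:
Effective temperature = avg_temp - T_base = 20.3 - 6 = 14.3 C
Days = ADD / effective_temp = 388 / 14.3 = 27.1 days

27.1


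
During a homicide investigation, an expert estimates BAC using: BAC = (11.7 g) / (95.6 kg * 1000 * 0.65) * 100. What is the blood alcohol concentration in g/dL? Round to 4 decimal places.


Applying the Widmark formula:
BAC = (dose_g / (body_wt * 1000 * r)) * 100
Denominator = 95.6 * 1000 * 0.65 = 62140
BAC = (11.7 / 62140) * 100
BAC = 0.0188 g/dL

0.0188


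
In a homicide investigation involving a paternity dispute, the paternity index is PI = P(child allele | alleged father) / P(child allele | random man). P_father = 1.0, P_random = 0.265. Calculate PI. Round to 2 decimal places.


Paternity Index calculation:
PI = P(allele|father) / P(allele|random)
PI = 1.0 / 0.265
PI = 3.77

3.77


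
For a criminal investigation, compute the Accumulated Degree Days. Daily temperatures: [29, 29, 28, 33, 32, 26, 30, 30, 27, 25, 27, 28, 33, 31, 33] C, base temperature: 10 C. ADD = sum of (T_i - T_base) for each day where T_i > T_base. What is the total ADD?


Computing ADD day by day:
Day 1: max(0, 29 - 10) = 19
Day 2: max(0, 29 - 10) = 19
Day 3: max(0, 28 - 10) = 18
Day 4: max(0, 33 - 10) = 23
Day 5: max(0, 32 - 10) = 22
Day 6: max(0, 26 - 10) = 16
Day 7: max(0, 30 - 10) = 20
Day 8: max(0, 30 - 10) = 20
Day 9: max(0, 27 - 10) = 17
Day 10: max(0, 25 - 10) = 15
Day 11: max(0, 27 - 10) = 17
Day 12: max(0, 28 - 10) = 18
Day 13: max(0, 33 - 10) = 23
Day 14: max(0, 31 - 10) = 21
Day 15: max(0, 33 - 10) = 23
Total ADD = 291

291


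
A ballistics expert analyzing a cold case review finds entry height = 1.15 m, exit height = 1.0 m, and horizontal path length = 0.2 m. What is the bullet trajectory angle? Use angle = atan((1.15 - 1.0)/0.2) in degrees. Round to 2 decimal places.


Bullet trajectory angle:
Height difference = 1.15 - 1.0 = 0.15 m
angle = atan(0.15 / 0.2)
angle = atan(0.75)
angle = 36.87 degrees

36.87


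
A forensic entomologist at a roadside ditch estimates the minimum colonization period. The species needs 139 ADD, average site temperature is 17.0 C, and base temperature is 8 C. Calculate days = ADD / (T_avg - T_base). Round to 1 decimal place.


Insect development time:
Effective temperature = avg_temp - T_base = 17.0 - 8 = 9.0 C
Days = ADD / effective_temp = 139 / 9.0 = 15.4 days

15.4


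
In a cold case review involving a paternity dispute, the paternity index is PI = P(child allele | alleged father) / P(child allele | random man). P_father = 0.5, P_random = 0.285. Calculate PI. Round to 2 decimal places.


Paternity Index calculation:
PI = P(allele|father) / P(allele|random)
PI = 0.5 / 0.285
PI = 1.75

1.75


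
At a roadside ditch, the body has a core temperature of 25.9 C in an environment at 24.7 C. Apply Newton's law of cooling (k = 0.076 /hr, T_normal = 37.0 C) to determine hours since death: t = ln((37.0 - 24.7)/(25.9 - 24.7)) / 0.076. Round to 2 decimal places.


Using Newton's law of cooling:
t = ln((T_normal - T_ambient) / (T_body - T_ambient)) / k
T_normal - T_ambient = 12.3
T_body - T_ambient = 1.2
Ratio = 10.25
ln(ratio) = 2.327278
t = 2.327278 / 0.076 = 30.62 hours

30.62


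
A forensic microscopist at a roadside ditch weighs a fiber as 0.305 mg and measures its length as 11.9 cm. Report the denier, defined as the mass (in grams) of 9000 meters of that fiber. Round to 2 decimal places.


Denier calculation:
Mass in grams = 0.305 mg / 1000 = 0.000305 g
Length in meters = 11.9 cm / 100 = 0.119 m
Linear density = mass / length = 0.000305 / 0.119 = 0.00256303 g/m
Denier = (g/m) * 9000 = 0.00256303 * 9000 = 23.07

23.07


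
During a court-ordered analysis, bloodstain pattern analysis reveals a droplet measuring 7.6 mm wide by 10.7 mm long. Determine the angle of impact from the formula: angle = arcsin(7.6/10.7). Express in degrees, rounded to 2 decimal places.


Blood spatter impact angle calculation:
width / length = 7.6 / 10.7 = 0.71028
angle = arcsin(0.71028)
angle = 45.26 degrees

45.26


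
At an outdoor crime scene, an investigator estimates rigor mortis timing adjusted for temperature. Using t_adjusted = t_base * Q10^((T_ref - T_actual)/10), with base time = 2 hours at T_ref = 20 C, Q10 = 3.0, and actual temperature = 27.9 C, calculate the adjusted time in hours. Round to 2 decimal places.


Rigor mortis time adjustment:
Exponent = (T_ref - T_actual) / 10 = (20 - 27.9) / 10 = -0.79
Q10 factor = 3.0^-0.79 = 0.41983
t_adjusted = 2 * 0.41983 = 0.84 hours

0.84


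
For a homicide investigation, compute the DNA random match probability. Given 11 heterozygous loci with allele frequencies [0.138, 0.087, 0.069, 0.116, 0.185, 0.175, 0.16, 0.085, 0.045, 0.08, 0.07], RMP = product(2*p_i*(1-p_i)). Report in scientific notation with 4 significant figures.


Computing RMP for 11 loci:
Locus 1: 2 * 0.138 * 0.862 = 0.237912
Locus 2: 2 * 0.087 * 0.913 = 0.158862
Locus 3: 2 * 0.069 * 0.931 = 0.128478
Locus 4: 2 * 0.116 * 0.884 = 0.205088
Locus 5: 2 * 0.185 * 0.815 = 0.30155
Locus 6: 2 * 0.175 * 0.825 = 0.28875
Locus 7: 2 * 0.16 * 0.84 = 0.2688
Locus 8: 2 * 0.085 * 0.915 = 0.15555
Locus 9: 2 * 0.045 * 0.955 = 0.08595
Locus 10: 2 * 0.08 * 0.92 = 0.1472
Locus 11: 2 * 0.07 * 0.93 = 0.1302
RMP = 5.972e-09

5.972e-09


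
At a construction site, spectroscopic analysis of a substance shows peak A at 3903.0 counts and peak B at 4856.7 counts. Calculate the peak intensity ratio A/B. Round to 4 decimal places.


Spectral peak ratio:
Peak A = 3903.0 counts
Peak B = 4856.7 counts
Ratio = 3903.0 / 4856.7 = 0.8036

0.8036


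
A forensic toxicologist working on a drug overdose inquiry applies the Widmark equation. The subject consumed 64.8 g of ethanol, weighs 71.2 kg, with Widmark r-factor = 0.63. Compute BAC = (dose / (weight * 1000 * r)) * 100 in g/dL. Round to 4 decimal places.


Applying the Widmark formula:
BAC = (dose_g / (body_wt * 1000 * r)) * 100
Denominator = 71.2 * 1000 * 0.63 = 44856
BAC = (64.8 / 44856) * 100
BAC = 0.1445 g/dL

0.1445


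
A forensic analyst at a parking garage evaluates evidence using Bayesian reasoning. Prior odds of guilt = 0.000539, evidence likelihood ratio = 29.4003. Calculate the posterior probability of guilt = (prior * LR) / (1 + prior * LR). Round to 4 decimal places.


Bayesian evidence evaluation:
Posterior odds = prior_odds * LR = 0.000539 * 29.4003 = 0.01584676
Posterior probability = posterior_odds / (1 + posterior_odds)
= 0.01584676 / (1 + 0.01584676)
= 0.01584676 / 1.01584676
= 0.0156

0.0156


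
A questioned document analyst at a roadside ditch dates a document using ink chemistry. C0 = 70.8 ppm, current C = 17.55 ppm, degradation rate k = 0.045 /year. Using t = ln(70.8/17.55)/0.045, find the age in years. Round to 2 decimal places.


Document age estimation:
C0/C = 70.8 / 17.55 = 4.034188
ln(C0/C) = 1.394805
t = 1.394805 / 0.045 = 31.00 years

31.00


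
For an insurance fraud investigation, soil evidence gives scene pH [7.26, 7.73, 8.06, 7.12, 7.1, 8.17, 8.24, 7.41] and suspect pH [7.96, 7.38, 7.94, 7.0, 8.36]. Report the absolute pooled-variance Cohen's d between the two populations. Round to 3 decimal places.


Pooled-variance Cohen's d for soil pH comparison:
Scene mean = 61.09 / 8 = 7.63625
Suspect mean = 38.64 / 5 = 7.728
Scene sample variance s_s^2 = 0.22637
Suspect sample variance s_c^2 = 0.28732
Pooled variance = ((n_s-1)*s_s^2 + (n_c-1)*s_c^2) / (n_s + n_c - 2) = 0.248533
Pooled SD = sqrt(0.248533) = 0.498531
Mean difference = -0.09175
|d| = |-0.09175| / 0.498531 = 0.184

0.184


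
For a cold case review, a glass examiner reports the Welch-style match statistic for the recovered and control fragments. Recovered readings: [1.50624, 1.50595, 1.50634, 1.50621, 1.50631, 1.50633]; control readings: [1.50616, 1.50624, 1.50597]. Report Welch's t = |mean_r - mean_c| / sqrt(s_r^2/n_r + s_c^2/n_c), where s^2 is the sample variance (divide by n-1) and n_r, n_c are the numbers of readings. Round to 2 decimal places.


Welch's t-criterion for glass RI comparison:
Recovered mean = sum / n_r = 9.03738 / 6 = 1.50623
Control mean = sum / n_c = 4.51837 / 3 = 1.5061233
Recovered sample variance s_r^2 = 2.148e-08
Control sample variance s_c^2 = 1.92333e-08
Welch SE (unpooled) = sqrt(s_r^2/n_r + s_c^2/n_c) = sqrt(3.58e-09 + 6.41111e-09) = sqrt(9.99111e-09) = 9.99555e-05
|mean_r - mean_c| = 0.000106667
t = 0.000106667 / 9.99555e-05 = 1.07

1.07


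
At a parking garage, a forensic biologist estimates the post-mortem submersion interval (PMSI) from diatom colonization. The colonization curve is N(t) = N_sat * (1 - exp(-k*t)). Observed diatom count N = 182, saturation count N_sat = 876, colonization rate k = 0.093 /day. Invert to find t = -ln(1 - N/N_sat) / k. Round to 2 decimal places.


PMSI from diatom colonization curve:
N / N_sat = 182 / 876 = 0.207763
1 - N/N_sat = 0.792237
ln(1 - N/N_sat) = -0.232895
t = -ln(1 - N/N_sat) / k = -(-0.232895) / 0.093 = 2.50 days

2.50


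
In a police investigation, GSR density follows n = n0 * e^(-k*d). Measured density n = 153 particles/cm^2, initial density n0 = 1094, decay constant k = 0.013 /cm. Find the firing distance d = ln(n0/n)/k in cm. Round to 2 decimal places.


GSR distance calculation:
n0/n = 1094 / 153 = 7.150327
ln(n0/n) = 1.967158
d = 1.967158 / 0.013 = 151.32 cm

151.32


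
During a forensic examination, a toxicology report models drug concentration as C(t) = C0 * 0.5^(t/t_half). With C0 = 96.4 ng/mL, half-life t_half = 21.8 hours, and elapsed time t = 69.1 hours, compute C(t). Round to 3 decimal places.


Drug concentration decay:
Number of half-lives = t / t_half = 69.1 / 21.8 = 3.169725
Decay factor = 0.5^3.169725 = 0.11112652
C(t) = 96.4 * 0.11112652 = 10.713 ng/mL

10.713


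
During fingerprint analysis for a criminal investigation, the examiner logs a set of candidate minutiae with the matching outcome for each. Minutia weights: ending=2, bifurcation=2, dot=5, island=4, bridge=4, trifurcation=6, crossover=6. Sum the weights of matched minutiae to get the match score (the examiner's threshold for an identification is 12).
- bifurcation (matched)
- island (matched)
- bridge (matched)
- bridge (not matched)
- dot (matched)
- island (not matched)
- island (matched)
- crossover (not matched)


Weighted minutiae match score:
  bifurcation: matched, +2 (running total 2)
  island: matched, +4 (running total 6)
  bridge: matched, +4 (running total 10)
  bridge: not matched, +0
  dot: matched, +5 (running total 15)
  island: not matched, +0
  island: matched, +4 (running total 19)
  crossover: not matched, +0
Total score = 19
Threshold = 12; verdict = identification

19


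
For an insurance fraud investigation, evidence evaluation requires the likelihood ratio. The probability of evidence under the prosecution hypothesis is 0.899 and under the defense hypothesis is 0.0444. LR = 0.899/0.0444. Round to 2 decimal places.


Likelihood ratio calculation:
LR = P(E|Hp) / P(E|Hd)
LR = 0.899 / 0.0444
LR = 20.25

20.25


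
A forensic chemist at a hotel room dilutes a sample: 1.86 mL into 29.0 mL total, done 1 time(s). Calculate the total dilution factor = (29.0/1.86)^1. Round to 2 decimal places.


Dilution factor calculation:
Single dilution = V_total / V_sample = 29.0 / 1.86 ≈ 15.591398
Number of dilutions = 1
Total DF = (29.0 / 1.86)^1 (full precision, rounded at the end) = 15.59

15.59


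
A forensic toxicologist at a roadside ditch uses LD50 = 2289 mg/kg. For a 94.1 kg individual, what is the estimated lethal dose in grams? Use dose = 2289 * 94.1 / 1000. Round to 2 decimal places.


Lethal dose calculation:
Lethal dose = LD50 * body_weight / 1000
= 2289 * 94.1 / 1000
= 215394.9 / 1000
= 215.39 g

215.39


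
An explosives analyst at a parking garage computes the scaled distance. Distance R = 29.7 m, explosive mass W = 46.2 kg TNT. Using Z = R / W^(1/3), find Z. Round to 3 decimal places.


Scaled distance calculation:
W^(1/3) = 46.2^(1/3) = 3.588233
Z = R / W^(1/3) = 29.7 / 3.588233
Z = 8.277 m/kg^(1/3)

8.277


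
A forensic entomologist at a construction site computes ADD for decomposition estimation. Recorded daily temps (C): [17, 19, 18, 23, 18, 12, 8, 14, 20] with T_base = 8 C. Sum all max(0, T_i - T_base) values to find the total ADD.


Computing ADD day by day:
Day 1: max(0, 17 - 8) = 9
Day 2: max(0, 19 - 8) = 11
Day 3: max(0, 18 - 8) = 10
Day 4: max(0, 23 - 8) = 15
Day 5: max(0, 18 - 8) = 10
Day 6: max(0, 12 - 8) = 4
Day 7: max(0, 8 - 8) = 0
Day 8: max(0, 14 - 8) = 6
Day 9: max(0, 20 - 8) = 12
Total ADD = 77

77


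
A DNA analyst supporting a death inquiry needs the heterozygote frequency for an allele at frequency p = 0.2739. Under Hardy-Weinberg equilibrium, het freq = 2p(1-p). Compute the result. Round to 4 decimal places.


Hardy-Weinberg heterozygote frequency:
q = 1 - p = 1 - 0.2739 = 0.7261
2pq = 2 * 0.2739 * 0.7261 = 0.3978

0.3978


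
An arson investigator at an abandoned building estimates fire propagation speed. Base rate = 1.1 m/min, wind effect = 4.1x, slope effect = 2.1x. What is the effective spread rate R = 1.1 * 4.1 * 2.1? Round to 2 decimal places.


Fire spread rate calculation:
R = R0 * wind_factor * slope_factor
= 1.1 * 4.1 * 2.1
= 4.51 * 2.1
= 9.47 m/min

9.47


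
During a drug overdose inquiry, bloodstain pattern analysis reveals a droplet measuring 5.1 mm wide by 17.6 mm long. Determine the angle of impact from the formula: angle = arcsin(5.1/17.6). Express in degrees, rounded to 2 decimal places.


Blood spatter impact angle calculation:
width / length = 5.1 / 17.6 = 0.289773
angle = arcsin(0.289773)
angle = 16.84 degrees

16.84


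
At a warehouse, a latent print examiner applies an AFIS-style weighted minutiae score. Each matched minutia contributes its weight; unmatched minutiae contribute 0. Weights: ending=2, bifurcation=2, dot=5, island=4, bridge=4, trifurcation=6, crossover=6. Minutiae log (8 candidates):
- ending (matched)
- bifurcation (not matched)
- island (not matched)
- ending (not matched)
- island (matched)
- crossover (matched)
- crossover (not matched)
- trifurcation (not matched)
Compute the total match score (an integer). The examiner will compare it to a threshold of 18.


Weighted minutiae match score:
  ending: matched, +2 (running total 2)
  bifurcation: not matched, +0
  island: not matched, +0
  ending: not matched, +0
  island: matched, +4 (running total 6)
  crossover: matched, +6 (running total 12)
  crossover: not matched, +0
  trifurcation: not matched, +0
Total score = 12
Threshold = 18; verdict = inconclusive

12


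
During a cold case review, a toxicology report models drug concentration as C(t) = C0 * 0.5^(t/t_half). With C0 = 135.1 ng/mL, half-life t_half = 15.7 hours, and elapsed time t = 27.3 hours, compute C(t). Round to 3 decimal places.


Drug concentration decay:
Number of half-lives = t / t_half = 27.3 / 15.7 = 1.738854
Decay factor = 0.5^1.738854 = 0.29960757
C(t) = 135.1 * 0.29960757 = 40.477 ng/mL

40.477


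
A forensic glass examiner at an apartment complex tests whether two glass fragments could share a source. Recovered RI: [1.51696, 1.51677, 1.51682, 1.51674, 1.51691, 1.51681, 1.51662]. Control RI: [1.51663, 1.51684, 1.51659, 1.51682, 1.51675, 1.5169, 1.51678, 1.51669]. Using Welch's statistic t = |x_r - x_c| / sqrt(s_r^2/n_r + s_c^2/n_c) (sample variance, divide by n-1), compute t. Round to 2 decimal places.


Welch's t-criterion for glass RI comparison:
Recovered mean = sum / n_r = 10.61763 / 7 = 1.5168043
Control mean = sum / n_c = 12.134 / 8 = 1.51675
Recovered sample variance s_r^2 = 1.24952e-08
Control sample variance s_c^2 = 1.14286e-08
Welch SE (unpooled) = sqrt(s_r^2/n_r + s_c^2/n_c) = sqrt(1.78503e-09 + 1.42857e-09) = sqrt(3.2136e-09) = 5.66886e-05
|mean_r - mean_c| = 5.42857e-05
t = 5.42857e-05 / 5.66886e-05 = 0.96

0.96


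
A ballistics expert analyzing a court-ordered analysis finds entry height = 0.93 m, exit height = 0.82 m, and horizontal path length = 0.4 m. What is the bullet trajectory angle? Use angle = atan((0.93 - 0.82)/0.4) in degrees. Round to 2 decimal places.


Bullet trajectory angle:
Height difference = 0.93 - 0.82 = 0.11 m
angle = atan(0.11 / 0.4)
angle = atan(0.275)
angle = 15.38 degrees

15.38


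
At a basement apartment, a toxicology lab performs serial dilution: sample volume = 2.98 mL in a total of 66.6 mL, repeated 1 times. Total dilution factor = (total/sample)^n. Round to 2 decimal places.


Dilution factor calculation:
Single dilution = V_total / V_sample = 66.6 / 2.98 ≈ 22.348993
Number of dilutions = 1
Total DF = (66.6 / 2.98)^1 (full precision, rounded at the end) = 22.35

22.35


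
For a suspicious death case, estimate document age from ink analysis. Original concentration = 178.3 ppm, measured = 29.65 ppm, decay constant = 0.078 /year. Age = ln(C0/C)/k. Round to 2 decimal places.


Document age estimation:
C0/C = 178.3 / 29.65 = 6.013491
ln(C0/C) = 1.794005
t = 1.794005 / 0.078 = 23.00 years

23.00


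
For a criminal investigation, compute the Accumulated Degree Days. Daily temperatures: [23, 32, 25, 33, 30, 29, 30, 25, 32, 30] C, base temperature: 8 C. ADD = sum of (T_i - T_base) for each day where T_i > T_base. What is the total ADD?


Computing ADD day by day:
Day 1: max(0, 23 - 8) = 15
Day 2: max(0, 32 - 8) = 24
Day 3: max(0, 25 - 8) = 17
Day 4: max(0, 33 - 8) = 25
Day 5: max(0, 30 - 8) = 22
Day 6: max(0, 29 - 8) = 21
Day 7: max(0, 30 - 8) = 22
Day 8: max(0, 25 - 8) = 17
Day 9: max(0, 32 - 8) = 24
Day 10: max(0, 30 - 8) = 22
Total ADD = 209

209


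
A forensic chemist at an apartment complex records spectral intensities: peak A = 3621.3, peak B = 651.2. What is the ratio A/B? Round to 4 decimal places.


Spectral peak ratio:
Peak A = 3621.3 counts
Peak B = 651.2 counts
Ratio = 3621.3 / 651.2 = 5.5610

5.5610


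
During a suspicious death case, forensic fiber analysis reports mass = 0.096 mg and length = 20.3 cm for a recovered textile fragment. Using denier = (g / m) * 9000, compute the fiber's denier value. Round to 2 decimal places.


Denier calculation:
Mass in grams = 0.096 mg / 1000 = 0.000096 g
Length in meters = 20.3 cm / 100 = 0.203 m
Linear density = mass / length = 0.000096 / 0.203 = 0.00047291 g/m
Denier = (g/m) * 9000 = 0.00047291 * 9000 = 4.26

4.26


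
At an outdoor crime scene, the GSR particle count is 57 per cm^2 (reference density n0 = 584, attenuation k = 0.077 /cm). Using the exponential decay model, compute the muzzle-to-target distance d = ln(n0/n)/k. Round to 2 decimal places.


GSR distance calculation:
n0/n = 584 / 57 = 10.245614
ln(n0/n) = 2.32685
d = 2.32685 / 0.077 = 30.22 cm

30.22


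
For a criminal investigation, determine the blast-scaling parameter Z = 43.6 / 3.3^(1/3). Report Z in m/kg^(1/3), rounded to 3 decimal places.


Scaled distance calculation:
W^(1/3) = 3.3^(1/3) = 1.488806
Z = R / W^(1/3) = 43.6 / 1.488806
Z = 29.285 m/kg^(1/3)

29.285


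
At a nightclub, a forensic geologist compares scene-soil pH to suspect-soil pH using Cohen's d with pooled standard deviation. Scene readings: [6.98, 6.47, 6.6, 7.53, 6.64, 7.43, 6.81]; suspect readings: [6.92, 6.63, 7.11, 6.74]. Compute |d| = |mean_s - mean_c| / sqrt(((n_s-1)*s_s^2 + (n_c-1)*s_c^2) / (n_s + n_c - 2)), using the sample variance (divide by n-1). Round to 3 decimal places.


Pooled-variance Cohen's d for soil pH comparison:
Scene mean = 48.46 / 7 = 6.922857
Suspect mean = 27.4 / 4 = 6.85
Scene sample variance s_s^2 = 0.171857
Suspect sample variance s_c^2 = 0.044333
Pooled variance = ((n_s-1)*s_s^2 + (n_c-1)*s_c^2) / (n_s + n_c - 2) = 0.129349
Pooled SD = sqrt(0.129349) = 0.359651
Mean difference = 0.072857
|d| = |0.072857| / 0.359651 = 0.203

0.203


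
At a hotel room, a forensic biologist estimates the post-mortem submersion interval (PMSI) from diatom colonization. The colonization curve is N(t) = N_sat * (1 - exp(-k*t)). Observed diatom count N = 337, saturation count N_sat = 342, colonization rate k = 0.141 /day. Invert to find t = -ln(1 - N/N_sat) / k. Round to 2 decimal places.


PMSI from diatom colonization curve:
N / N_sat = 337 / 342 = 0.98538
1 - N/N_sat = 0.01462
ln(1 - N/N_sat) = -4.225365
t = -ln(1 - N/N_sat) / k = -(-4.225365) / 0.141 = 29.97 days

29.97


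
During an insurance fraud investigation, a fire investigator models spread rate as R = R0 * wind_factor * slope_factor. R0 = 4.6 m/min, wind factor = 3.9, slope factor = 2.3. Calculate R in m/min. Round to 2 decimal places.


Fire spread rate calculation:
R = R0 * wind_factor * slope_factor
= 4.6 * 3.9 * 2.3
= 17.94 * 2.3
= 41.26 m/min

41.26


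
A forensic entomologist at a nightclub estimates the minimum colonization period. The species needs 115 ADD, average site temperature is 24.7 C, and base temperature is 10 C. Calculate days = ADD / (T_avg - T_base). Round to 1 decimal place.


Insect development time:
Effective temperature = avg_temp - T_base = 24.7 - 10 = 14.7 C
Days = ADD / effective_temp = 115 / 14.7 = 7.8 days

7.8


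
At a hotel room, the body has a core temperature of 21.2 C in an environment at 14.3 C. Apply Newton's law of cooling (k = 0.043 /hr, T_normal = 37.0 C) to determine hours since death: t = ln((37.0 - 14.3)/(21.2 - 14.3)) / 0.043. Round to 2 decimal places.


Using Newton's law of cooling:
t = ln((T_normal - T_ambient) / (T_body - T_ambient)) / k
T_normal - T_ambient = 22.7
T_body - T_ambient = 6.9
Ratio = 3.289855
ln(ratio) = 1.190843
t = 1.190843 / 0.043 = 27.69 hours

27.69


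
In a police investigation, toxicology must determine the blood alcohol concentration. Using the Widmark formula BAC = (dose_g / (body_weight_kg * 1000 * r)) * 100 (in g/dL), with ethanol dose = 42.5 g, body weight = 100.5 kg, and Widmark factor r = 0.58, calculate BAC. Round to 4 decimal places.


Applying the Widmark formula:
BAC = (dose_g / (body_wt * 1000 * r)) * 100
Denominator = 100.5 * 1000 * 0.58 = 58290
BAC = (42.5 / 58290) * 100
BAC = 0.0729 g/dL

0.0729


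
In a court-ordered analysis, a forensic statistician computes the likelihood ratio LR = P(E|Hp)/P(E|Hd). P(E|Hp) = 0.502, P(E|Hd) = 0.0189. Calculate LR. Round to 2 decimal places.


Likelihood ratio calculation:
LR = P(E|Hp) / P(E|Hd)
LR = 0.502 / 0.0189
LR = 26.56

26.56


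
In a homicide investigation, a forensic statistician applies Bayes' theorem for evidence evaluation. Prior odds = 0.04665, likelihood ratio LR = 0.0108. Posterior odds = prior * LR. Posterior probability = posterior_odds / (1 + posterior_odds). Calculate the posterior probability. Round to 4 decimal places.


Bayesian evidence evaluation:
Posterior odds = prior_odds * LR = 0.04665 * 0.0108 = 0.00050382
Posterior probability = posterior_odds / (1 + posterior_odds)
= 0.00050382 / (1 + 0.00050382)
= 0.00050382 / 1.00050382
= 0.0005

0.0005


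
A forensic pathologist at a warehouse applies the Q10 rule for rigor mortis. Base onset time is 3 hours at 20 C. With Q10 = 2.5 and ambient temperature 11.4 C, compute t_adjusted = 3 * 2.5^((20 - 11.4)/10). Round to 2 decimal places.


Rigor mortis time adjustment:
Exponent = (T_ref - T_actual) / 10 = (20 - 11.4) / 10 = 0.86
Q10 factor = 2.5^0.86 = 2.19902
t_adjusted = 3 * 2.19902 = 6.60 hours

6.60


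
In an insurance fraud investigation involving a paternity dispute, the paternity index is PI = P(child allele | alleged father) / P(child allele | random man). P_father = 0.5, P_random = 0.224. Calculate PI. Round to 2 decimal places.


Paternity Index calculation:
PI = P(allele|father) / P(allele|random)
PI = 0.5 / 0.224
PI = 2.23

2.23


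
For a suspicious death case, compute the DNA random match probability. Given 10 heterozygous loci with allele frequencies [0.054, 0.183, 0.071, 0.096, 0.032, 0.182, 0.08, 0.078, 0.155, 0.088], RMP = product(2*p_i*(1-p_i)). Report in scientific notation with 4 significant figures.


Computing RMP for 10 loci:
Locus 1: 2 * 0.054 * 0.946 = 0.102168
Locus 2: 2 * 0.183 * 0.817 = 0.299022
Locus 3: 2 * 0.071 * 0.929 = 0.131918
Locus 4: 2 * 0.096 * 0.904 = 0.173568
Locus 5: 2 * 0.032 * 0.968 = 0.061952
Locus 6: 2 * 0.182 * 0.818 = 0.297752
Locus 7: 2 * 0.08 * 0.92 = 0.1472
Locus 8: 2 * 0.078 * 0.922 = 0.143832
Locus 9: 2 * 0.155 * 0.845 = 0.26195
Locus 10: 2 * 0.088 * 0.912 = 0.160512
RMP = 1.149e-08

1.149e-08


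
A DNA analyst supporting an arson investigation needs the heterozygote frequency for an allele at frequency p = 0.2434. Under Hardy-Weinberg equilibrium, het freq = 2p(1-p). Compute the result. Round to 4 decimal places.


Hardy-Weinberg heterozygote frequency:
q = 1 - p = 1 - 0.2434 = 0.7566
2pq = 2 * 0.2434 * 0.7566 = 0.3683

0.3683


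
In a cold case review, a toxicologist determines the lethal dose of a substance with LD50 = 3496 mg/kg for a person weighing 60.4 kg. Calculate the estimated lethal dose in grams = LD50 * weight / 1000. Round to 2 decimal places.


Lethal dose calculation:
Lethal dose = LD50 * body_weight / 1000
= 3496 * 60.4 / 1000
= 211158.4 / 1000
= 211.16 g

211.16


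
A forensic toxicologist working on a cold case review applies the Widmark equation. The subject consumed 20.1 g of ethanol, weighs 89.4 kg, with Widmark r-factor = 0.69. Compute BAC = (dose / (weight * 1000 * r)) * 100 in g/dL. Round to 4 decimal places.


Applying the Widmark formula:
BAC = (dose_g / (body_wt * 1000 * r)) * 100
Denominator = 89.4 * 1000 * 0.69 = 61686
BAC = (20.1 / 61686) * 100
BAC = 0.0326 g/dL

0.0326


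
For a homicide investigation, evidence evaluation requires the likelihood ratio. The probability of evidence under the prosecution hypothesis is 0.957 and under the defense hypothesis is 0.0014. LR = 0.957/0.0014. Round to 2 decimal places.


Likelihood ratio calculation:
LR = P(E|Hp) / P(E|Hd)
LR = 0.957 / 0.0014
LR = 683.57

683.57


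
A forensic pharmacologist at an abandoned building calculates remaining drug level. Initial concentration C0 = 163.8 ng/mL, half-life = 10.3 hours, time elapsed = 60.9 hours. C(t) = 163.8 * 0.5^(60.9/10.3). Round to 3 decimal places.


Drug concentration decay:
Number of half-lives = t / t_half = 60.9 / 10.3 = 5.912621
Decay factor = 0.5^5.912621 = 0.0166006
C(t) = 163.8 * 0.0166006 = 2.719 ng/mL

2.719


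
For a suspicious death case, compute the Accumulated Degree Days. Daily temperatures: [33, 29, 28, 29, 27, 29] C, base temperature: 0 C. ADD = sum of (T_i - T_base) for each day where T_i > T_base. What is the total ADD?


Computing ADD day by day:
Day 1: max(0, 33 - 0) = 33
Day 2: max(0, 29 - 0) = 29
Day 3: max(0, 28 - 0) = 28
Day 4: max(0, 29 - 0) = 29
Day 5: max(0, 27 - 0) = 27
Day 6: max(0, 29 - 0) = 29
Total ADD = 175

175


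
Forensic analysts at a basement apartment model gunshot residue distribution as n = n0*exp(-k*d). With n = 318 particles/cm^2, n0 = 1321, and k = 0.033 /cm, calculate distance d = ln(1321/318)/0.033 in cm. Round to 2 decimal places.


GSR distance calculation:
n0/n = 1321 / 318 = 4.154088
ln(n0/n) = 1.424093
d = 1.424093 / 0.033 = 43.15 cm

43.15


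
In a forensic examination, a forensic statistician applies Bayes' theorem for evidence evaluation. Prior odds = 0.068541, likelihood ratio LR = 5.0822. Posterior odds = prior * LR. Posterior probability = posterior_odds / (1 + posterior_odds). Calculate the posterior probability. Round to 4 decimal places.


Bayesian evidence evaluation:
Posterior odds = prior_odds * LR = 0.068541 * 5.0822 = 0.3483391
Posterior probability = posterior_odds / (1 + posterior_odds)
= 0.3483391 / (1 + 0.3483391)
= 0.3483391 / 1.3483391
= 0.2583

0.2583
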